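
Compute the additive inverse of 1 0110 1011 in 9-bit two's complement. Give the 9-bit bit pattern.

Invert: 010010100. Add 1: 010010101.
Check: 101101011 = -149, 010010101 = 149.

010010101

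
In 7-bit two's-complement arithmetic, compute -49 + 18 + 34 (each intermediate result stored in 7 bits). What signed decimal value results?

3

-49 + 18 = -31 (1100001)
-31 + 34 = 3 (0000011)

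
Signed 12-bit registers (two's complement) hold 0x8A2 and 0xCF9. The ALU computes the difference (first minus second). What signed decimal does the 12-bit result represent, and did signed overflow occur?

0x8A2 = 100010100010 = -1886 (signed)
0xCF9 = 110011111001 = -775 (signed)
Subtract via negate-and-add: invert 110011111001 + 1 = 001100000111 (i.e. 775).
  100010100010
+ 001100000111
= 101110101001
Result 101110101001: MSB = 1 → 2985 − 4096 = -1111.
Addends (after negating the subtrahend) have opposite signs, so signed overflow cannot occur.

-1111; no overflow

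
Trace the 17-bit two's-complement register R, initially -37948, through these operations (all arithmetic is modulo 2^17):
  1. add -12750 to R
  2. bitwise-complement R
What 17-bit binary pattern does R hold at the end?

01100011000001001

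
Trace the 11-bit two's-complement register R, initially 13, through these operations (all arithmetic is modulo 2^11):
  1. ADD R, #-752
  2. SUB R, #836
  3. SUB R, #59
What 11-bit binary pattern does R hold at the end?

00110011110

Start: R = 13 = 00000001101.
R = 13 + (-752) = -739 = 10100011101
R = -739 − 836 = -1575; wraps to 473 = 00111011001
R = 473 − 59 = 414 = 00110011110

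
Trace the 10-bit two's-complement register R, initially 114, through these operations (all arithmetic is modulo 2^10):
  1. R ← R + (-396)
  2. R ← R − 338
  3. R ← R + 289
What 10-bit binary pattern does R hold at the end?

1010110101

Start: R = 114 = 0001110010.
R = 114 + (-396) = -282 = 1011100110
R = -282 − 338 = -620; wraps to 404 = 0110010100
R = 404 + 289 = 693; wraps to -331 = 1010110101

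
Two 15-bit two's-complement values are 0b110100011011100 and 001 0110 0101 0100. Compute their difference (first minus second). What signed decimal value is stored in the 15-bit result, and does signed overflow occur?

-11640; no overflow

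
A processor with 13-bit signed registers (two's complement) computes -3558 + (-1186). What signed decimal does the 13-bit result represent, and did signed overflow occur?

3448; overflow

-3558 → 1001000011010
-1186 → 1101101011110
  1001000011010
+ 1101101011110
= 0110101111000  (discard carry-out 1)
Result 0110101111000: MSB = 0 → value 3448.
Both addends are negative but the stored result is non-negative: signed overflow. The true value -3558 + (-1186) = -4744 lies outside [-4096, 4095].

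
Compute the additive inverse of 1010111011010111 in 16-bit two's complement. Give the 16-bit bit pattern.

0101000100101001

Invert: 0101000100101000. Add 1: 0101000100101001.
Check: 1010111011010111 = -20777, 0101000100101001 = 20777.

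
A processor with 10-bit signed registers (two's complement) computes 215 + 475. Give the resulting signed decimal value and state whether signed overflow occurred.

215 → 0011010111
475 → 0111011011
  0011010111
+ 0111011011
= 1010110010
Result 1010110010: MSB = 1 → 690 − 1024 = -334.
Both addends are non-negative but the stored result is negative: signed overflow. The true value 215 + 475 = 690 lies outside [-512, 511].

-334; overflow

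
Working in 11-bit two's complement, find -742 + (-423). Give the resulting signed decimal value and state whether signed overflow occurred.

883; overflow

-742 → 10100011010
-423 → 11001011001
  10100011010
+ 11001011001
= 01101110011  (discard carry-out 1)
Result 01101110011: MSB = 0 → value 883.
Both addends are negative but the stored result is non-negative: signed overflow. The true value -742 + (-423) = -1165 lies outside [-1024, 1023].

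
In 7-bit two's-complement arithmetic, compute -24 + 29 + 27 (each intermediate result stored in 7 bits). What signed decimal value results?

32

-24 + 29 = 5 (0000101)
5 + 27 = 32 (0100000)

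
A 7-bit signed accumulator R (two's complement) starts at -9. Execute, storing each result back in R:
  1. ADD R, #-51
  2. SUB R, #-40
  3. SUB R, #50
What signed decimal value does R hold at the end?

Start: R = -9 = 1110111.
R = -9 + (-51) = -60 = 1000100
R = -60 − (-40) = -20 = 1101100
R = -20 − 50 = -70; wraps to 58 = 0111010

58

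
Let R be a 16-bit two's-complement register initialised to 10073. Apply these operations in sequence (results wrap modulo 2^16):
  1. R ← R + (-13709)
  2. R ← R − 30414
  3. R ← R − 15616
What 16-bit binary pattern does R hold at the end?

0011110111111110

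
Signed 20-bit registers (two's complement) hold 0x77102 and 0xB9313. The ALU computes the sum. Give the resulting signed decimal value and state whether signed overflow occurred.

0x77102 = 01110111000100000010 = 487682 (signed)
0xB9313 = 10111001001100010011 = -290029 (signed)
  01110111000100000010
+ 10111001001100010011
= 00110000010000010101  (discard carry-out 1)
Result 00110000010000010101: MSB = 0 → value 197653.
Addends have opposite signs, so signed overflow cannot occur.

197653; no overflow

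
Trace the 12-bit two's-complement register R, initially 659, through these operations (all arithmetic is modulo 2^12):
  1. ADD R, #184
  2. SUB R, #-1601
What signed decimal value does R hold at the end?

-1652

Start: R = 659 = 001010010011.
R = 659 + 184 = 843 = 001101001011
R = 843 − (-1601) = 2444; wraps to -1652 = 100110001100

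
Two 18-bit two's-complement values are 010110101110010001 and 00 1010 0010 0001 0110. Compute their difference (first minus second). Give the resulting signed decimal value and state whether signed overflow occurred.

51579; no overflow

010110101110010001 = 93073 (signed)
00 1010 0010 0001 0110 → 001010001000010110 = 41494 (signed)
Subtract via negate-and-add: invert 001010001000010110 + 1 = 110101110111101010 (i.e. -41494).
  010110101110010001
+ 110101110111101010
= 001100100101111011  (discard carry-out 1)
Result 001100100101111011: MSB = 0 → value 51579.
Addends (after negating the subtrahend) have opposite signs, so signed overflow cannot occur.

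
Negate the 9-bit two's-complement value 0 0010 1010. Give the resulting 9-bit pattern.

111010110

Invert: 111010101. Add 1: 111010110.
Check: 000101010 = 42, 111010110 = -42.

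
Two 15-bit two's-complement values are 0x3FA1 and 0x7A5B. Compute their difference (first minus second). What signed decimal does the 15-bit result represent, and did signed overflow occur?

-15034; overflow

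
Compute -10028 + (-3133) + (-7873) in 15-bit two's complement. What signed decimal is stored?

11734

-10028 + (-3133) = -13161 (100110010010111)
-13161 + (-7873) = -21034 → wraps to 11734 (010110111010110)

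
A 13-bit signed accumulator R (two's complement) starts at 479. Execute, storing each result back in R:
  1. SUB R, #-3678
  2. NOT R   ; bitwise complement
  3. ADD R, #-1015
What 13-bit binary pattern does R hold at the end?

0101111001011

Start: R = 479 = 0000111011111.
R = 479 − (-3678) = 4157; wraps to -4035 = 1000000111101
R = NOT 1000000111101 = 0111111000010 = 4034
R = 4034 + (-1015) = 3019 = 0101111001011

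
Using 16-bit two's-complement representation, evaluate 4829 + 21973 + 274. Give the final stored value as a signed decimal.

4829 + 21973 = 26802 (0110100010110010)
26802 + 274 = 27076 (0110100111000100)

27076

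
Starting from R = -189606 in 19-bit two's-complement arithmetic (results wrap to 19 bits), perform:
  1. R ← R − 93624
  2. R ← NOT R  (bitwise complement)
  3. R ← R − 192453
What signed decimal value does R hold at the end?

90776

Start: R = -189606 = 1010001101101011010.
R = -189606 − 93624 = -283230; wraps to 241058 = 0111010110110100010
R = NOT 0111010110110100010 = 1000101001001011101 = -241059
R = -241059 − 192453 = -433512; wraps to 90776 = 0010110001010011000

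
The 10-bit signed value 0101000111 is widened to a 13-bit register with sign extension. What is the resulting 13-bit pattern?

MSB of 0101000111 is 0; replicate it into the new high bits.
000|0101000111 → 0000101000111 (still 327).

0000101000111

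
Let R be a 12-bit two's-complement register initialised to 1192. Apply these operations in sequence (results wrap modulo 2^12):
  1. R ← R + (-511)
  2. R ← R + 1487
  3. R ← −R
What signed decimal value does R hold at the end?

Start: R = 1192 = 010010101000.
R = 1192 + (-511) = 681 = 001010101001
R = 681 + 1487 = 2168; wraps to -1928 = 100001111000
R = −(-1928) = 1928 = 011110001000

1928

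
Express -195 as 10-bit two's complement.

|-195| = 195 = 0011000011 in 10 bits.
Invert the bits: 1100111100. Add 1: 1100111101.
Check: 1100111101 reads as 829 − 1024 = -195.

1100111101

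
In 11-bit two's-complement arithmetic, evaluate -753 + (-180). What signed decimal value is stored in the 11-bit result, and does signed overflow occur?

-933; no overflow

-753 → 10100001111
-180 → 11101001100
  10100001111
+ 11101001100
= 10001011011  (discard carry-out 1)
Result 10001011011: MSB = 1 → 1115 − 2048 = -933.
Both addends are negative and so is the stored result: no signed overflow.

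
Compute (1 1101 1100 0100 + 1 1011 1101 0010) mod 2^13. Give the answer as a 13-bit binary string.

  1110111000100
+ 1101111010010
= 1100110010110  (discard carry-out 1)

1100110010110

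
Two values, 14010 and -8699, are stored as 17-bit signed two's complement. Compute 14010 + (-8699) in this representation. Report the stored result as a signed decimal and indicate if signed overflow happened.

14010 → 00011011010111010
-8699 → 11101111000000101
  00011011010111010
+ 11101111000000101
= 00001010010111111  (discard carry-out 1)
Result 00001010010111111: MSB = 0 → value 5311.
Addends have opposite signs, so signed overflow cannot occur.

5311; no overflow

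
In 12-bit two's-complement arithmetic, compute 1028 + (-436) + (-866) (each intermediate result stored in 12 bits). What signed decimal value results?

1028 + (-436) = 592 (001001010000)
592 + (-866) = -274 (111011101110)

-274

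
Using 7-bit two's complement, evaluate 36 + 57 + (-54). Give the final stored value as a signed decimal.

39

36 + 57 = 93 → wraps to -35 (1011101)
-35 + (-54) = -89 → wraps to 39 (0100111)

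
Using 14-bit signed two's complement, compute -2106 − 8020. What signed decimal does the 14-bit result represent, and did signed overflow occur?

6258; overflow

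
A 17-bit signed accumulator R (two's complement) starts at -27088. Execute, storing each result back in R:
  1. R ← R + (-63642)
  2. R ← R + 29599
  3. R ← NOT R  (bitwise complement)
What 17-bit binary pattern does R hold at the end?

01110111011001010

Start: R = -27088 = 11001011000110000.
R = -27088 + (-63642) = -90730; wraps to 40342 = 01001110110010110
R = 40342 + 29599 = 69941; wraps to -61131 = 10001000100110101
R = NOT 10001000100110101 = 01110111011001010 = 61130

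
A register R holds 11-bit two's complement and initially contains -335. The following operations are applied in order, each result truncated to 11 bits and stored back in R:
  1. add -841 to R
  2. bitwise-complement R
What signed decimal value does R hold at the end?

Start: R = -335 = 11010110001.
R = -335 + (-841) = -1176; wraps to 872 = 01101101000
R = NOT 01101101000 = 10010010111 = -873

-873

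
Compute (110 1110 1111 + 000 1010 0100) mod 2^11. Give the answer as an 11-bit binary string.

  11011101111
+ 00010100100
= 11110010011

11110010011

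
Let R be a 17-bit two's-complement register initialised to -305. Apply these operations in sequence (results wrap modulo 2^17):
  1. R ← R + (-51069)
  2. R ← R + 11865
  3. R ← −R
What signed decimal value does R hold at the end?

39509

Start: R = -305 = 11111111011001111.
R = -305 + (-51069) = -51374 = 10011011101010010
R = -51374 + 11865 = -39509 = 10110010110101011
R = −(-39509) = 39509 = 01001101001010101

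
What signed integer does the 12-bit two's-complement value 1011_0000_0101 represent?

MSB is 1, so the value is negative.
Unsigned reading: 2821. Subtract 2^12 = 4096: 2821 − 4096 = -1275.

-1275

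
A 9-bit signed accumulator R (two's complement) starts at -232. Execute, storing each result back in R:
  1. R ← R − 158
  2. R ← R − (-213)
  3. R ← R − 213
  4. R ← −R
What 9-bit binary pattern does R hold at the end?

110000110

Start: R = -232 = 100011000.
R = -232 − 158 = -390; wraps to 122 = 001111010
R = 122 − (-213) = 335; wraps to -177 = 101001111
R = -177 − 213 = -390; wraps to 122 = 001111010
R = −(122) = -122 = 110000110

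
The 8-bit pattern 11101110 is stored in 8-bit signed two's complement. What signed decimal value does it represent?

MSB is 1, so the value is negative.
Unsigned reading: 238. Subtract 2^8 = 256: 238 − 256 = -18.

-18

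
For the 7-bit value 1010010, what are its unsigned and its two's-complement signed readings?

Unsigned: 1010010 = 82.
Signed: MSB=1 → 82 − 128 = -46.

unsigned = 82, signed = -46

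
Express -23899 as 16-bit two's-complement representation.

1010001010100101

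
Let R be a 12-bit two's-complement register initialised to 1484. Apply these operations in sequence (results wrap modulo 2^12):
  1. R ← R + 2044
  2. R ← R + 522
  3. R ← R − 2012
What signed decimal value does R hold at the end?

Start: R = 1484 = 010111001100.
R = 1484 + 2044 = 3528; wraps to -568 = 110111001000
R = -568 + 522 = -46 = 111111010010
R = -46 − 2012 = -2058; wraps to 2038 = 011111110110

2038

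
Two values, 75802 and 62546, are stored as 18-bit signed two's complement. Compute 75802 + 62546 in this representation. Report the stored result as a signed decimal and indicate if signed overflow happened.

-123796; overflow

75802 → 010010100000011010
62546 → 001111010001010010
  010010100000011010
+ 001111010001010010
= 100001110001101100
Result 100001110001101100: MSB = 1 → 138348 − 262144 = -123796.
Both addends are non-negative but the stored result is negative: signed overflow. The true value 75802 + 62546 = 138348 lies outside [-131072, 131071].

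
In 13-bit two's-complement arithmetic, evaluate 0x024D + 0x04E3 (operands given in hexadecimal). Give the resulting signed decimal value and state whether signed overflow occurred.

1840; no overflow

0x024D = 0001001001101 = 589 (signed)
0x04E3 = 0010011100011 = 1251 (signed)
  0001001001101
+ 0010011100011
= 0011100110000
Result 0011100110000: MSB = 0 → value 1840.
Both addends are non-negative and so is the stored result: no signed overflow.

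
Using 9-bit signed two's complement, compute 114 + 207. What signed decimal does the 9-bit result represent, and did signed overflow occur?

114 → 001110010
207 → 011001111
  001110010
+ 011001111
= 101000001
Result 101000001: MSB = 1 → 321 − 512 = -191.
Both addends are non-negative but the stored result is negative: signed overflow. The true value 114 + 207 = 321 lies outside [-256, 255].

-191; overflow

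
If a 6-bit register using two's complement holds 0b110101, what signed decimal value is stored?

-11

MSB is 1, so the value is negative.
Invert: 001010. Add 1: 001011 = 11. So the value is −11.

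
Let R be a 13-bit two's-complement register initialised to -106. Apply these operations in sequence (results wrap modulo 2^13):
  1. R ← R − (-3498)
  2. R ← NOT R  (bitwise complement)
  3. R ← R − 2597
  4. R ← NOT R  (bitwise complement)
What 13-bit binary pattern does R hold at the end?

1011101100101

Start: R = -106 = 1111110010110.
R = -106 − (-3498) = 3392 = 0110101000000
R = NOT 0110101000000 = 1001010111111 = -3393
R = -3393 − 2597 = -5990; wraps to 2202 = 0100010011010
R = NOT 0100010011010 = 1011101100101 = -2203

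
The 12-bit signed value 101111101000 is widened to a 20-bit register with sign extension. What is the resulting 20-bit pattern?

MSB of 101111101000 is 1; replicate it into the new high bits.
11111111|101111101000 → 11111111101111101000 (still -1048).

11111111101111101000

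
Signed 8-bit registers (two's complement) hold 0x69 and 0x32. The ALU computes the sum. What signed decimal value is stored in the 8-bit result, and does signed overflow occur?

-101; overflow

0x69 = 01101001 = 105 (signed)
0x32 = 00110010 = 50 (signed)
  01101001
+ 00110010
= 10011011
Result 10011011: MSB = 1 → 155 − 256 = -101.
Both addends are non-negative but the stored result is negative: signed overflow. The true value 105 + 50 = 155 lies outside [-128, 127].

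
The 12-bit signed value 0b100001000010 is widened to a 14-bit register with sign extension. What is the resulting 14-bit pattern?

11100001000010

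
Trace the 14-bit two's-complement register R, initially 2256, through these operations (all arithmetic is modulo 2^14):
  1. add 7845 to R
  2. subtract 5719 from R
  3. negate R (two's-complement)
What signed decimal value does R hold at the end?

Start: R = 2256 = 00100011010000.
R = 2256 + 7845 = 10101; wraps to -6283 = 10011101110101
R = -6283 − 5719 = -12002; wraps to 4382 = 01000100011110
R = −(4382) = -4382 = 10111011100010

-4382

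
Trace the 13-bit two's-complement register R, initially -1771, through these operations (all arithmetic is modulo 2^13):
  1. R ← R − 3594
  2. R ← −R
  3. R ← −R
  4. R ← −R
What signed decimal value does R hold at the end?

-2827

Start: R = -1771 = 1100100010101.
R = -1771 − 3594 = -5365; wraps to 2827 = 0101100001011
R = −(2827) = -2827 = 1010011110101
R = −(-2827) = 2827 = 0101100001011
R = −(2827) = -2827 = 1010011110101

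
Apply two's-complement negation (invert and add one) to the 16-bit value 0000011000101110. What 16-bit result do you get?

1111100111010010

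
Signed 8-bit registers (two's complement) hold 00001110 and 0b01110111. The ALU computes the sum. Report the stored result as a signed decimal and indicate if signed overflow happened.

00001110 = 14 (signed)
0b01110111 → 01110111 = 119 (signed)
  00001110
+ 01110111
= 10000101
Result 10000101: MSB = 1 → 133 − 256 = -123.
Both addends are non-negative but the stored result is negative: signed overflow. The true value 14 + 119 = 133 lies outside [-128, 127].

-123; overflow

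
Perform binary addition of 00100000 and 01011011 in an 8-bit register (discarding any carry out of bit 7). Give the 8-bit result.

  00100000
+ 01011011
= 01111011

01111011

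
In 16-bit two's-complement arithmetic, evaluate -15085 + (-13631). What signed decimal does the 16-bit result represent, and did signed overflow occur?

-28716; no overflow

-15085 → 1100010100010011
-13631 → 1100101011000001
  1100010100010011
+ 1100101011000001
= 1000111111010100  (discard carry-out 1)
Result 1000111111010100: MSB = 1 → 36820 − 65536 = -28716.
Both addends are negative and so is the stored result: no signed overflow.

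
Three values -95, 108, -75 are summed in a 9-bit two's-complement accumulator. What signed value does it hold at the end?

-62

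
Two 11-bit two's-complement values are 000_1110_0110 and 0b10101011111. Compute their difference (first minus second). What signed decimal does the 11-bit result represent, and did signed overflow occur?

903; no overflow

000_1110_0110 → 00011100110 = 230 (signed)
0b10101011111 → 10101011111 = -673 (signed)
Subtract via negate-and-add: invert 10101011111 + 1 = 01010100001 (i.e. 673).
  00011100110
+ 01010100001
= 01110000111
Result 01110000111: MSB = 0 → value 903.
Both addends (after negating the subtrahend) are non-negative and so is the stored result: no signed overflow.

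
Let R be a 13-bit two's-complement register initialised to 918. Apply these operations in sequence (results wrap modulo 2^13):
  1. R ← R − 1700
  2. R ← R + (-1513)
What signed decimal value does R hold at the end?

-2295

Start: R = 918 = 0001110010110.
R = 918 − 1700 = -782 = 1110011110010
R = -782 + (-1513) = -2295 = 1011100001001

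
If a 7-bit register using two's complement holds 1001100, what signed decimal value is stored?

MSB is 1, so the value is negative.
Invert: 0110011. Add 1: 0110100 = 52. So the value is −52.

-52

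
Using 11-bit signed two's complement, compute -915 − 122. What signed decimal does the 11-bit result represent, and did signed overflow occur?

-915 → 10001101101
122 → 00001111010
Subtract via negate-and-add: invert 00001111010 + 1 = 11110000110 (i.e. -122).
  10001101101
+ 11110000110
= 01111110011  (discard carry-out 1)
Result 01111110011: MSB = 0 → value 1011.
Both addends (after negating the subtrahend) are negative but the stored result is non-negative: signed overflow. The true value -915 − 122 = -1037 lies outside [-1024, 1023].

1011; overflow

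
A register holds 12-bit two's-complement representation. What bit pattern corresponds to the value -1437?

|-1437| = 1437 = 010110011101 in 12 bits.
Invert the bits: 101001100010. Add 1: 101001100011.
Check: 101001100011 reads as 2659 − 4096 = -1437.

101001100011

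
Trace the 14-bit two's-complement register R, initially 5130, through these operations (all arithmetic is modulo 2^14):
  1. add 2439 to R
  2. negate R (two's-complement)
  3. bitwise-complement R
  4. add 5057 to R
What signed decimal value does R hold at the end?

-3759

Start: R = 5130 = 01010000001010.
R = 5130 + 2439 = 7569 = 01110110010001
R = −(7569) = -7569 = 10001001101111
R = NOT 10001001101111 = 01110110010000 = 7568
R = 7568 + 5057 = 12625; wraps to -3759 = 11000101010001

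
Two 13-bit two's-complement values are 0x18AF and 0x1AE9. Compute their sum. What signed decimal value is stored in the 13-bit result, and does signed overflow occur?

0x18AF = 1100010101111 = -1873 (signed)
0x1AE9 = 1101011101001 = -1303 (signed)
  1100010101111
+ 1101011101001
= 1001110011000  (discard carry-out 1)
Result 1001110011000: MSB = 1 → 5016 − 8192 = -3176.
Both addends are negative and so is the stored result: no signed overflow.

-3176; no overflow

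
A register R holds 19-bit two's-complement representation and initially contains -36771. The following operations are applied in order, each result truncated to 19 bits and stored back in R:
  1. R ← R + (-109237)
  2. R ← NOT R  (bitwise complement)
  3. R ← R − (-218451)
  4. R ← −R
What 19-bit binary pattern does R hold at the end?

Start: R = -36771 = 1110111000001011101.
R = -36771 + (-109237) = -146008 = 1011100010110101000
R = NOT 1011100010110101000 = 0100011101001010111 = 146007
R = 146007 − (-218451) = 364458; wraps to -159830 = 1011000111110101010
R = −(-159830) = 159830 = 0100111000001010110

0100111000001010110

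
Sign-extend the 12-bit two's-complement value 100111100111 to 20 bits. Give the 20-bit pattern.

11111111100111100111

MSB of 100111100111 is 1; replicate it into the new high bits.
11111111|100111100111 → 11111111100111100111 (still -1561).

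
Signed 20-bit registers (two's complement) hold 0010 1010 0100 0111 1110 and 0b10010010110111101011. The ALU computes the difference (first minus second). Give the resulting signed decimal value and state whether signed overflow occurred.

-428397; overflow

0010 1010 0100 0111 1110 → 00101010010001111110 = 173182 (signed)
0b10010010110111101011 → 10010010110111101011 = -446997 (signed)
Subtract via negate-and-add: invert 10010010110111101011 + 1 = 01101101001000010101 (i.e. 446997).
  00101010010001111110
+ 01101101001000010101
= 10010111011010010011
Result 10010111011010010011: MSB = 1 → 620179 − 1048576 = -428397.
Both addends (after negating the subtrahend) are non-negative but the stored result is negative: signed overflow. The true value 173182 − (-446997) = 620179 lies outside [-524288, 524287].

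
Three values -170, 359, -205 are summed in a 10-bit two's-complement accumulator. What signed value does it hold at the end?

-16

-170 + 359 = 189 (0010111101)
189 + (-205) = -16 (1111110000)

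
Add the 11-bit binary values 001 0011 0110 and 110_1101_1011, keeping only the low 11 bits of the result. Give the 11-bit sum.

  00100110110
+ 11011011011
= 00000010001  (discard carry-out 1)

00000010001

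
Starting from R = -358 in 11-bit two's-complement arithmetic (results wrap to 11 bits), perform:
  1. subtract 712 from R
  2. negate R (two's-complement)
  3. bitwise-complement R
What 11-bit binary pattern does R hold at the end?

Start: R = -358 = 11010011010.
R = -358 − 712 = -1070; wraps to 978 = 01111010010
R = −(978) = -978 = 10000101110
R = NOT 10000101110 = 01111010001 = 977

01111010001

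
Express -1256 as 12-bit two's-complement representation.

101100011000

|-1256| = 1256 = 010011101000 in 12 bits.
Invert the bits: 101100010111. Add 1: 101100011000.
Check: 101100011000 reads as 2840 − 4096 = -1256.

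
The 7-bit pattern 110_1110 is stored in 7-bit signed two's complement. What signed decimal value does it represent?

-18

MSB is 1, so the value is negative.
Invert: 0010001. Add 1: 0010010 = 18. So the value is −18.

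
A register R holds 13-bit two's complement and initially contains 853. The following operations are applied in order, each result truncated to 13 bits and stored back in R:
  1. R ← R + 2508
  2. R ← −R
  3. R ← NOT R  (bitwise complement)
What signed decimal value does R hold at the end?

Start: R = 853 = 0001101010101.
R = 853 + 2508 = 3361 = 0110100100001
R = −(3361) = -3361 = 1001011011111
R = NOT 1001011011111 = 0110100100000 = 3360

3360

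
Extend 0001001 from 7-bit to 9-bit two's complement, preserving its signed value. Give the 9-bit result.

000001001

MSB of 0001001 is 0; replicate it into the new high bits.
00|0001001 → 000001001 (still 9).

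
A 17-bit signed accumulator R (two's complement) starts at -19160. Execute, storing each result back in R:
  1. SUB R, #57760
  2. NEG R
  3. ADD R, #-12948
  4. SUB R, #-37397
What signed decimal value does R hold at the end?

-29703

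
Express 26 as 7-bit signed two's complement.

26 is non-negative, so write it directly in 7 bits: 0011010.

0011010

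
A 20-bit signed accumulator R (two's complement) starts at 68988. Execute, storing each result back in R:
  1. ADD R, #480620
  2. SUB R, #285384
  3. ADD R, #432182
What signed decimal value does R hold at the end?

Start: R = 68988 = 00010000110101111100.
R = 68988 + 480620 = 549608; wraps to -498968 = 10000110001011101000
R = -498968 − 285384 = -784352; wraps to 264224 = 01000000100000100000
R = 264224 + 432182 = 696406; wraps to -352170 = 10101010000001010110

-352170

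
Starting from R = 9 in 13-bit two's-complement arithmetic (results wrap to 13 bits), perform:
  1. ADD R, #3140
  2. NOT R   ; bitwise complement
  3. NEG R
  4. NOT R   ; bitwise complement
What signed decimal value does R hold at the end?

-3151

Start: R = 9 = 0000000001001.
R = 9 + 3140 = 3149 = 0110001001101
R = NOT 0110001001101 = 1001110110010 = -3150
R = −(-3150) = 3150 = 0110001001110
R = NOT 0110001001110 = 1001110110001 = -3151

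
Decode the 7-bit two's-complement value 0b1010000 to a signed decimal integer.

MSB is 1, so the value is negative.
Invert: 0101111. Add 1: 0110000 = 48. So the value is −48.

-48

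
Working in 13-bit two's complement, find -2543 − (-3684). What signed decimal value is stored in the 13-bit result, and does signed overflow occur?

1141; no overflow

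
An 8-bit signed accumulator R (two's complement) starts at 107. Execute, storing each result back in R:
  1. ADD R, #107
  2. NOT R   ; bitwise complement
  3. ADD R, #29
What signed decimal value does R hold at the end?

70

Start: R = 107 = 01101011.
R = 107 + 107 = 214; wraps to -42 = 11010110
R = NOT 11010110 = 00101001 = 41
R = 41 + 29 = 70 = 01000110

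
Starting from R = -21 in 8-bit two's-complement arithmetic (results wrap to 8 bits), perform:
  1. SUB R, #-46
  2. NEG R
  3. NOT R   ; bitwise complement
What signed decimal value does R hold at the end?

24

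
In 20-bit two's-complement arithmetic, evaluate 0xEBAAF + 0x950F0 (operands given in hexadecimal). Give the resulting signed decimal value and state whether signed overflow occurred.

-521313; no overflow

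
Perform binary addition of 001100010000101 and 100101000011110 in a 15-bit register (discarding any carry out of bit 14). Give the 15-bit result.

110001010100011

  001100010000101
+ 100101000011110
= 110001010100011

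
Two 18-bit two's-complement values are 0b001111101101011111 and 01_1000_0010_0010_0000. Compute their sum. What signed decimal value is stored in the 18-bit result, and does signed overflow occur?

0b001111101101011111 → 001111101101011111 = 64351 (signed)
01_1000_0010_0010_0000 → 011000001000100000 = 98848 (signed)
  001111101101011111
+ 011000001000100000
= 100111110101111111
Result 100111110101111111: MSB = 1 → 163199 − 262144 = -98945.
Both addends are non-negative but the stored result is negative: signed overflow. The true value 64351 + 98848 = 163199 lies outside [-131072, 131071].

-98945; overflow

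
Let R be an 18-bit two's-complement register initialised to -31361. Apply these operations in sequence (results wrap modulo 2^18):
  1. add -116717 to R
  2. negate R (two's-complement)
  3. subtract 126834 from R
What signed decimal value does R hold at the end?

Start: R = -31361 = 111000010101111111.
R = -31361 + (-116717) = -148078; wraps to 114066 = 011011110110010010
R = −(114066) = -114066 = 100100001001101110
R = -114066 − 126834 = -240900; wraps to 21244 = 000101001011111100

21244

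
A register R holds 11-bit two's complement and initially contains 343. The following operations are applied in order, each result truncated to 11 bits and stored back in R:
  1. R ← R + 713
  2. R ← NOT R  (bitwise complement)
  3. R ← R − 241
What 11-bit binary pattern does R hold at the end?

01011101110

Start: R = 343 = 00101010111.
R = 343 + 713 = 1056; wraps to -992 = 10000100000
R = NOT 10000100000 = 01111011111 = 991
R = 991 − 241 = 750 = 01011101110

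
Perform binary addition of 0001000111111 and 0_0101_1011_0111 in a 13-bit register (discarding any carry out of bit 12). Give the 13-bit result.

0011111110110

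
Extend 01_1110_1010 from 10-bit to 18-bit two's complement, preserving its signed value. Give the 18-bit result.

MSB of 0111101010 is 0; replicate it into the new high bits.
00000000|0111101010 → 000000000111101010 (still 490).

000000000111101010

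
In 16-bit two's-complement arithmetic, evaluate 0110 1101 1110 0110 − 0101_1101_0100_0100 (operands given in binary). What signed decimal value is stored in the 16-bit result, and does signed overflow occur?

4258; no overflow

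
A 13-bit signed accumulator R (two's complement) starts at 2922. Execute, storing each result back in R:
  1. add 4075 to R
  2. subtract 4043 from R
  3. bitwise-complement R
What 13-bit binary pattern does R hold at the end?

1010001110101

Start: R = 2922 = 0101101101010.
R = 2922 + 4075 = 6997; wraps to -1195 = 1101101010101
R = -1195 − 4043 = -5238; wraps to 2954 = 0101110001010
R = NOT 0101110001010 = 1010001110101 = -2955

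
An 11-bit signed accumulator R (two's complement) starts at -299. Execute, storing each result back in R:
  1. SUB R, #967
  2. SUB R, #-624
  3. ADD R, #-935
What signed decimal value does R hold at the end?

471

Start: R = -299 = 11011010101.
R = -299 − 967 = -1266; wraps to 782 = 01100001110
R = 782 − (-624) = 1406; wraps to -642 = 10101111110
R = -642 + (-935) = -1577; wraps to 471 = 00111010111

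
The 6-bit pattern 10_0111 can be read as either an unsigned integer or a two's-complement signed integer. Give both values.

unsigned = 39, signed = -25

Unsigned: 100111 = 39.
Signed: MSB=1 → 39 − 64 = -25.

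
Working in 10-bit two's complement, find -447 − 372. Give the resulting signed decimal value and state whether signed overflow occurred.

205; overflow

-447 → 1001000001
372 → 0101110100
Subtract via negate-and-add: invert 0101110100 + 1 = 1010001100 (i.e. -372).
  1001000001
+ 1010001100
= 0011001101  (discard carry-out 1)
Result 0011001101: MSB = 0 → value 205.
Both addends (after negating the subtrahend) are negative but the stored result is non-negative: signed overflow. The true value -447 − 372 = -819 lies outside [-512, 511].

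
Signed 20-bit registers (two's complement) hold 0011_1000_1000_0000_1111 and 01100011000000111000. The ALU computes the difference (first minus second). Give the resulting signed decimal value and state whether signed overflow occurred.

0011_1000_1000_0000_1111 → 00111000100000001111 = 231439 (signed)
01100011000000111000 = 405560 (signed)
Subtract via negate-and-add: invert 01100011000000111000 + 1 = 10011100111111001000 (i.e. -405560).
  00111000100000001111
+ 10011100111111001000
= 11010101011111010111
Result 11010101011111010111: MSB = 1 → 874455 − 1048576 = -174121.
Addends (after negating the subtrahend) have opposite signs, so signed overflow cannot occur.

-174121; no overflow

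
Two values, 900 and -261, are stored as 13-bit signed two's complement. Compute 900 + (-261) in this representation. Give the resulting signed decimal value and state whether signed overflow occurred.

900 → 0001110000100
-261 → 1111011111011
  0001110000100
+ 1111011111011
= 0001001111111  (discard carry-out 1)
Result 0001001111111: MSB = 0 → value 639.
Addends have opposite signs, so signed overflow cannot occur.

639; no overflow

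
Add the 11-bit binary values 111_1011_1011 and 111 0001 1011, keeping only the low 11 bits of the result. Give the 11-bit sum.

  11110111011
+ 11100011011
= 11011010110  (discard carry-out 1)

11011010110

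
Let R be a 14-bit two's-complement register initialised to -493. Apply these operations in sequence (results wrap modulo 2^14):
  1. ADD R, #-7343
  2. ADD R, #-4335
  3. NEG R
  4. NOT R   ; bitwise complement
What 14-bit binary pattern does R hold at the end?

01000001110100

Start: R = -493 = 11111000010011.
R = -493 + (-7343) = -7836 = 10000101100100
R = -7836 + (-4335) = -12171; wraps to 4213 = 01000001110101
R = −(4213) = -4213 = 10111110001011
R = NOT 10111110001011 = 01000001110100 = 4212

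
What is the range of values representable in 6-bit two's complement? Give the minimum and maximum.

min = -32, max = 31

Minimum: −2^5 = -32.
Maximum: 2^5 − 1 = 31.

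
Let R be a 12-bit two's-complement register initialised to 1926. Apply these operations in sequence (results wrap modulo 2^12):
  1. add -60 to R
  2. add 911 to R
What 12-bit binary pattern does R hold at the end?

101011011001

Start: R = 1926 = 011110000110.
R = 1926 + (-60) = 1866 = 011101001010
R = 1866 + 911 = 2777; wraps to -1319 = 101011011001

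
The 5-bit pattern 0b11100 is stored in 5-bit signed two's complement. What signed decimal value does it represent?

-4

MSB is 1, so the value is negative.
Invert: 00011. Add 1: 00100 = 4. So the value is −4.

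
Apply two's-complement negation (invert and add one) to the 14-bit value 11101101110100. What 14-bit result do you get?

00010010001100

Invert: 00010010001011. Add 1: 00010010001100.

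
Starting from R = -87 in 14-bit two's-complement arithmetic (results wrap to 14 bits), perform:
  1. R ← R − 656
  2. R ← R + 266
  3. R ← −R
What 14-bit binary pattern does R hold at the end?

00000111011101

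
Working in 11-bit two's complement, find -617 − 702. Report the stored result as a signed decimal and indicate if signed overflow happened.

729; overflow

-617 → 10110010111
702 → 01010111110
Subtract via negate-and-add: invert 01010111110 + 1 = 10101000010 (i.e. -702).
  10110010111
+ 10101000010
= 01011011001  (discard carry-out 1)
Result 01011011001: MSB = 0 → value 729.
Both addends (after negating the subtrahend) are negative but the stored result is non-negative: signed overflow. The true value -617 − 702 = -1319 lies outside [-1024, 1023].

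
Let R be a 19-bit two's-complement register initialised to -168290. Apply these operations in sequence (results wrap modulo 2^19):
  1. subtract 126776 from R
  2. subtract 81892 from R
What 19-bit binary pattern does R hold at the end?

0100011111110000010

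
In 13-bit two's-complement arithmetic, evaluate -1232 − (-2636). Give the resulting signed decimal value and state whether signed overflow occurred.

1404; no overflow

-1232 → 1101100110000
-2636 → 1010110110100
Subtract via negate-and-add: invert 1010110110100 + 1 = 0101001001100 (i.e. 2636).
  1101100110000
+ 0101001001100
= 0010101111100  (discard carry-out 1)
Result 0010101111100: MSB = 0 → value 1404.
Addends (after negating the subtrahend) have opposite signs, so signed overflow cannot occur.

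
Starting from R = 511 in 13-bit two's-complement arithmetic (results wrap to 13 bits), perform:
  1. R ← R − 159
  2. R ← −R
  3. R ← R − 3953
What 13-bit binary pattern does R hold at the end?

0111100101111

Start: R = 511 = 0000111111111.
R = 511 − 159 = 352 = 0000101100000
R = −(352) = -352 = 1111010100000
R = -352 − 3953 = -4305; wraps to 3887 = 0111100101111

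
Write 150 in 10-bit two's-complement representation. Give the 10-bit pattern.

0010010110

150 is non-negative, so write it directly in 10 bits: 0010010110.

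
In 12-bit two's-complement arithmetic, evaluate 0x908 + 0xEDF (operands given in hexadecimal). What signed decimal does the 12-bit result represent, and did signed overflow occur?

2023; overflow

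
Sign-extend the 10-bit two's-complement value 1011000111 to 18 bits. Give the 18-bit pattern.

MSB of 1011000111 is 1; replicate it into the new high bits.
11111111|1011000111 → 111111111011000111 (still -313).

111111111011000111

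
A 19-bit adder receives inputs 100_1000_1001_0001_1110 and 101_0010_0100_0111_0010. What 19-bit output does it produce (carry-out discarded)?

0011010110110010000

  1001000100100011110
+ 1010010010001110010
= 0011010110110010000  (discard carry-out 1)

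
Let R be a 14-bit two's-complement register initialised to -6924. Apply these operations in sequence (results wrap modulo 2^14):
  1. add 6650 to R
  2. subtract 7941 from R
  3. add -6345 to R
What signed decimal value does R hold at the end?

Start: R = -6924 = 10010011110100.
R = -6924 + 6650 = -274 = 11111011101110
R = -274 − 7941 = -8215; wraps to 8169 = 01111111101001
R = 8169 + (-6345) = 1824 = 00011100100000

1824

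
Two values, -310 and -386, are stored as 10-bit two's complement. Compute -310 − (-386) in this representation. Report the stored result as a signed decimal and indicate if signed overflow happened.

76; no overflow

-310 → 1011001010
-386 → 1001111110
Subtract via negate-and-add: invert 1001111110 + 1 = 0110000010 (i.e. 386).
  1011001010
+ 0110000010
= 0001001100  (discard carry-out 1)
Result 0001001100: MSB = 0 → value 76.
Addends (after negating the subtrahend) have opposite signs, so signed overflow cannot occur.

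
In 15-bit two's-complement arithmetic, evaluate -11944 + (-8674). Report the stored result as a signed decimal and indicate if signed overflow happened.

-11944 → 101000101011000
-8674 → 101111000011110
  101000101011000
+ 101111000011110
= 010111101110110  (discard carry-out 1)
Result 010111101110110: MSB = 0 → value 12150.
Both addends are negative but the stored result is non-negative: signed overflow. The true value -11944 + (-8674) = -20618 lies outside [-16384, 16383].

12150; overflow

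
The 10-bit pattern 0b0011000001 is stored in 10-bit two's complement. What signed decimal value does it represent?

MSB is 0, so the value is non-negative: 0011000001 = 193.

193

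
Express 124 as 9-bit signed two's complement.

001111100

124 is non-negative, so write it directly in 9 bits: 001111100.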